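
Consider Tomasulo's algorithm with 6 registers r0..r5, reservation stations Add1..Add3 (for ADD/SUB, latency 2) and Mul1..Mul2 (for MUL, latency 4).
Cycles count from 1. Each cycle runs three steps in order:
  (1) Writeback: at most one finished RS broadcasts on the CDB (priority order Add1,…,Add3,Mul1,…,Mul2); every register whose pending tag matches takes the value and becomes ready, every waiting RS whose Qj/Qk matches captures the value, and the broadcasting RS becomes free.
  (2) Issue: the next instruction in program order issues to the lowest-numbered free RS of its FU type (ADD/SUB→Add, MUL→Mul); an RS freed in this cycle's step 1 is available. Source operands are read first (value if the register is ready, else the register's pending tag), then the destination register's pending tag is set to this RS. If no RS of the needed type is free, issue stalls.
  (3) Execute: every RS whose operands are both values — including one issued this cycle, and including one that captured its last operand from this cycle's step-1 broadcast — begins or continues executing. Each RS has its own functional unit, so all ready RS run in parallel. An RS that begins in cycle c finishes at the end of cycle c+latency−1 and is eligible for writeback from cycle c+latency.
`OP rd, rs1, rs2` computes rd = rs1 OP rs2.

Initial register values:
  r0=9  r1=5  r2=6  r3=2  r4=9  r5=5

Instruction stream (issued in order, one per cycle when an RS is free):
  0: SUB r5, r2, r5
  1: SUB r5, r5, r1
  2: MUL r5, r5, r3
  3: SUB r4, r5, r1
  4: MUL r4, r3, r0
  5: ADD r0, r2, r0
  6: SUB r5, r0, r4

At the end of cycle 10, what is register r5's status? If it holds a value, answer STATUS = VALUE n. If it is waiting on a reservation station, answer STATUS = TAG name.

STATUS = TAG Add3

c1: issue SUB r5<-Add1 | r0:9,r1:5,r2:6,r3:2,r4:9,r5:Add1
c2: issue SUB r5<-Add2 | r0:9,r1:5,r2:6,r3:2,r4:9,r5:Add2
c3: CDB Add1=1; issue MUL r5<-Mul1 | r0:9,r1:5,r2:6,r3:2,r4:9,r5:Mul1
c4: issue SUB r4<-Add1 | r0:9,r1:5,r2:6,r3:2,r4:Add1,r5:Mul1
c5: CDB Add2=-4; issue MUL r4<-Mul2 | r0:9,r1:5,r2:6,r3:2,r4:Mul2,r5:Mul1
c6: issue ADD r0<-Add2 | r0:Add2,r1:5,r2:6,r3:2,r4:Mul2,r5:Mul1
c7: issue SUB r5<-Add3 | r0:Add2,r1:5,r2:6,r3:2,r4:Mul2,r5:Add3
c8: CDB Add2=15 | r0:15,r1:5,r2:6,r3:2,r4:Mul2,r5:Add3
c9: CDB Mul1=-8 | r0:15,r1:5,r2:6,r3:2,r4:Mul2,r5:Add3
c10: CDB Mul2=18 | r0:15,r1:5,r2:6,r3:2,r4:18,r5:Add3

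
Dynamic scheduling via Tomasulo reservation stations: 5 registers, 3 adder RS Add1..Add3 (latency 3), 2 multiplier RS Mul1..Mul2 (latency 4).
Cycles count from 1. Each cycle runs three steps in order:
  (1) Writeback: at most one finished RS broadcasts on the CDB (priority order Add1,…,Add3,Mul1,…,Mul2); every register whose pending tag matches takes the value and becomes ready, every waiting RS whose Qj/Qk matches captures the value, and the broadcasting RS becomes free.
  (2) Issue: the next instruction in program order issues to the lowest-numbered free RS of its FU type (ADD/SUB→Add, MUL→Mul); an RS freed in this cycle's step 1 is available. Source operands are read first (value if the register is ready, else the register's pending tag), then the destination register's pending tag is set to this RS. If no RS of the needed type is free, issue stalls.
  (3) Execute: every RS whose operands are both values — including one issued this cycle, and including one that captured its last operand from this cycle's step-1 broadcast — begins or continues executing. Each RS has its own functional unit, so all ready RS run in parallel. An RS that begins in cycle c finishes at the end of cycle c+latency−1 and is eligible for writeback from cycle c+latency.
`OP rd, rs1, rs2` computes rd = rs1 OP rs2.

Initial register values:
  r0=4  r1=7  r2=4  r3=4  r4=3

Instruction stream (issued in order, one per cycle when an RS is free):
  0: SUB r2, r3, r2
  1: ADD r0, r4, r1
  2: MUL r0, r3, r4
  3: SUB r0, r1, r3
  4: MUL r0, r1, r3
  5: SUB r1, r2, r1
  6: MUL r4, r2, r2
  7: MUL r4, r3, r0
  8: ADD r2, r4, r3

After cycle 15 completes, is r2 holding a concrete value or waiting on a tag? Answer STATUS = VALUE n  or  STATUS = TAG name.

cycle 1: issue SUB r2<-Add1 // r0:4,r1:7,r2:Add1,r3:4,r4:3
cycle 2: issue ADD r0<-Add2 // r0:Add2,r1:7,r2:Add1,r3:4,r4:3
cycle 3: issue MUL r0<-Mul1 // r0:Mul1,r1:7,r2:Add1,r3:4,r4:3
cycle 4: CDB Add1=0; issue SUB r0<-Add1 // r0:Add1,r1:7,r2:0,r3:4,r4:3
cycle 5: CDB Add2=10; issue MUL r0<-Mul2 // r0:Mul2,r1:7,r2:0,r3:4,r4:3
cycle 6: issue SUB r1<-Add2 // r0:Mul2,r1:Add2,r2:0,r3:4,r4:3
cycle 7: CDB Add1=3; stall // r0:Mul2,r1:Add2,r2:0,r3:4,r4:3
cycle 8: CDB Mul1=12; issue MUL r4<-Mul1 // r0:Mul2,r1:Add2,r2:0,r3:4,r4:Mul1
cycle 9: CDB Add2=-7; stall // r0:Mul2,r1:-7,r2:0,r3:4,r4:Mul1
cycle 10: CDB Mul2=28; issue MUL r4<-Mul2 // r0:28,r1:-7,r2:0,r3:4,r4:Mul2
cycle 11: issue ADD r2<-Add1 // r0:28,r1:-7,r2:Add1,r3:4,r4:Mul2
cycle 12: CDB Mul1=0 // r0:28,r1:-7,r2:Add1,r3:4,r4:Mul2
cycle 13: - // r0:28,r1:-7,r2:Add1,r3:4,r4:Mul2
cycle 14: CDB Mul2=112 // r0:28,r1:-7,r2:Add1,r3:4,r4:112
cycle 15: - // r0:28,r1:-7,r2:Add1,r3:4,r4:112

STATUS = TAG Add1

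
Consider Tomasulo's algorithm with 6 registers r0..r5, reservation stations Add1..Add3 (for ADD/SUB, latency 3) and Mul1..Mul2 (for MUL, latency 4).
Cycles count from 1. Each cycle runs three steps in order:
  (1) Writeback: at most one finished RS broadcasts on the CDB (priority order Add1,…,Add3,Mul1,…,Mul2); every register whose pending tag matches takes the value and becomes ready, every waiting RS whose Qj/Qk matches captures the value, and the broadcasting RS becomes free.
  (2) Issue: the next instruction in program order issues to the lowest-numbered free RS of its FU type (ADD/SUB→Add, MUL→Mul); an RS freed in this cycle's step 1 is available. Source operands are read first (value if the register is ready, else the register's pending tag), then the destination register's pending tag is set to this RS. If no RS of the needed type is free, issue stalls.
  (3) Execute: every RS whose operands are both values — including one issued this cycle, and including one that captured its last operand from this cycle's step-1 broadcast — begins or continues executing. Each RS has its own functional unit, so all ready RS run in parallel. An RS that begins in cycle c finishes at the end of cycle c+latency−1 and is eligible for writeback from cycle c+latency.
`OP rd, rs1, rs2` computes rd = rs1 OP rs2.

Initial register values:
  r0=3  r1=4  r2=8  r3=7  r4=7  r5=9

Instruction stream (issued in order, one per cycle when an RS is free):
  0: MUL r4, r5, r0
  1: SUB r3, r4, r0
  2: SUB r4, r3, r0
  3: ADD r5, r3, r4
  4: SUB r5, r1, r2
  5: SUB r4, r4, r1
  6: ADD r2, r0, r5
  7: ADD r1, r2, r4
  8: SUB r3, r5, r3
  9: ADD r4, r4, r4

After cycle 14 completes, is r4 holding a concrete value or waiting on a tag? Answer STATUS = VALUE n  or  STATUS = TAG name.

  c1: issue MUL r4<-Mul1  regs: r0:3,r1:4,r2:8,r3:7,r4:Mul1,r5:9
  c2: issue SUB r3<-Add1  regs: r0:3,r1:4,r2:8,r3:Add1,r4:Mul1,r5:9
  c3: issue SUB r4<-Add2  regs: r0:3,r1:4,r2:8,r3:Add1,r4:Add2,r5:9
  c4: issue ADD r5<-Add3  regs: r0:3,r1:4,r2:8,r3:Add1,r4:Add2,r5:Add3
  c5: CDB Mul1=27; stall  regs: r0:3,r1:4,r2:8,r3:Add1,r4:Add2,r5:Add3
  c6: stall  regs: r0:3,r1:4,r2:8,r3:Add1,r4:Add2,r5:Add3
  c7: stall  regs: r0:3,r1:4,r2:8,r3:Add1,r4:Add2,r5:Add3
  c8: CDB Add1=24; issue SUB r5<-Add1  regs: r0:3,r1:4,r2:8,r3:24,r4:Add2,r5:Add1
  c9: stall  regs: r0:3,r1:4,r2:8,r3:24,r4:Add2,r5:Add1
  c10: stall  regs: r0:3,r1:4,r2:8,r3:24,r4:Add2,r5:Add1
  c11: CDB Add1=-4; issue SUB r4<-Add1  regs: r0:3,r1:4,r2:8,r3:24,r4:Add1,r5:-4
  c12: CDB Add2=21; issue ADD r2<-Add2  regs: r0:3,r1:4,r2:Add2,r3:24,r4:Add1,r5:-4
  c13: stall  regs: r0:3,r1:4,r2:Add2,r3:24,r4:Add1,r5:-4
  c14: stall  regs: r0:3,r1:4,r2:Add2,r3:24,r4:Add1,r5:-4

STATUS = TAG Add1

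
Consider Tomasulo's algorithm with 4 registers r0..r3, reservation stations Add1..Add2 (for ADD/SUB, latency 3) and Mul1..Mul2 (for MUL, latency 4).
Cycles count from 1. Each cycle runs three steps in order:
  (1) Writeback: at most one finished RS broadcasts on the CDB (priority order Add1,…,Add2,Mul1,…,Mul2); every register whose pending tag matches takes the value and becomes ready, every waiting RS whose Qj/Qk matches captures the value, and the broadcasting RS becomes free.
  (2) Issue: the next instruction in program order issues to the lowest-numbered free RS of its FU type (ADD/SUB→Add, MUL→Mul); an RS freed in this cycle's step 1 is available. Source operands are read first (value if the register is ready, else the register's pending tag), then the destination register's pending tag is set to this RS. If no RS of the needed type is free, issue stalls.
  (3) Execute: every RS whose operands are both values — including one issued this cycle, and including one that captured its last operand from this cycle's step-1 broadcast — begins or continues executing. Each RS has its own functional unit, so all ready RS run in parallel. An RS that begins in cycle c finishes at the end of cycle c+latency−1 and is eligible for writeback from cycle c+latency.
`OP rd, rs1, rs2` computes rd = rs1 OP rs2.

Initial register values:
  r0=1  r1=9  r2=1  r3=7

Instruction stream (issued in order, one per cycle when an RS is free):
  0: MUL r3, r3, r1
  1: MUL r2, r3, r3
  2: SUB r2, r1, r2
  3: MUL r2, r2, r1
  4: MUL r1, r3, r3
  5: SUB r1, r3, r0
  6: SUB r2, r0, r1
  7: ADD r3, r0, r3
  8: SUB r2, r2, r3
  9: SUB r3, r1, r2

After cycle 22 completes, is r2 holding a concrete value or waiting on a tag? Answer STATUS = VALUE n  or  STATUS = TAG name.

STATUS = VALUE -125

  c1: issue MUL r3<-Mul1  regs: r0:1,r1:9,r2:1,r3:Mul1
  c2: issue MUL r2<-Mul2  regs: r0:1,r1:9,r2:Mul2,r3:Mul1
  c3: issue SUB r2<-Add1  regs: r0:1,r1:9,r2:Add1,r3:Mul1
  c4: stall  regs: r0:1,r1:9,r2:Add1,r3:Mul1
  c5: CDB Mul1=63; issue MUL r2<-Mul1  regs: r0:1,r1:9,r2:Mul1,r3:63
  c6: stall  regs: r0:1,r1:9,r2:Mul1,r3:63
  c7: stall  regs: r0:1,r1:9,r2:Mul1,r3:63
  c8: stall  regs: r0:1,r1:9,r2:Mul1,r3:63
  c9: CDB Mul2=3969; issue MUL r1<-Mul2  regs: r0:1,r1:Mul2,r2:Mul1,r3:63
  c10: issue SUB r1<-Add2  regs: r0:1,r1:Add2,r2:Mul1,r3:63
  c11: stall  regs: r0:1,r1:Add2,r2:Mul1,r3:63
  c12: CDB Add1=-3960; issue SUB r2<-Add1  regs: r0:1,r1:Add2,r2:Add1,r3:63
  c13: CDB Add2=62; issue ADD r3<-Add2  regs: r0:1,r1:62,r2:Add1,r3:Add2
  c14: CDB Mul2=3969; stall  regs: r0:1,r1:62,r2:Add1,r3:Add2
  c15: stall  regs: r0:1,r1:62,r2:Add1,r3:Add2
  c16: CDB Add1=-61; issue SUB r2<-Add1  regs: r0:1,r1:62,r2:Add1,r3:Add2
  c17: CDB Add2=64; issue SUB r3<-Add2  regs: r0:1,r1:62,r2:Add1,r3:Add2
  c18: CDB Mul1=-35640  regs: r0:1,r1:62,r2:Add1,r3:Add2
  c19: -  regs: r0:1,r1:62,r2:Add1,r3:Add2
  c20: CDB Add1=-125  regs: r0:1,r1:62,r2:-125,r3:Add2
  c21: -  regs: r0:1,r1:62,r2:-125,r3:Add2
  c22: -  regs: r0:1,r1:62,r2:-125,r3:Add2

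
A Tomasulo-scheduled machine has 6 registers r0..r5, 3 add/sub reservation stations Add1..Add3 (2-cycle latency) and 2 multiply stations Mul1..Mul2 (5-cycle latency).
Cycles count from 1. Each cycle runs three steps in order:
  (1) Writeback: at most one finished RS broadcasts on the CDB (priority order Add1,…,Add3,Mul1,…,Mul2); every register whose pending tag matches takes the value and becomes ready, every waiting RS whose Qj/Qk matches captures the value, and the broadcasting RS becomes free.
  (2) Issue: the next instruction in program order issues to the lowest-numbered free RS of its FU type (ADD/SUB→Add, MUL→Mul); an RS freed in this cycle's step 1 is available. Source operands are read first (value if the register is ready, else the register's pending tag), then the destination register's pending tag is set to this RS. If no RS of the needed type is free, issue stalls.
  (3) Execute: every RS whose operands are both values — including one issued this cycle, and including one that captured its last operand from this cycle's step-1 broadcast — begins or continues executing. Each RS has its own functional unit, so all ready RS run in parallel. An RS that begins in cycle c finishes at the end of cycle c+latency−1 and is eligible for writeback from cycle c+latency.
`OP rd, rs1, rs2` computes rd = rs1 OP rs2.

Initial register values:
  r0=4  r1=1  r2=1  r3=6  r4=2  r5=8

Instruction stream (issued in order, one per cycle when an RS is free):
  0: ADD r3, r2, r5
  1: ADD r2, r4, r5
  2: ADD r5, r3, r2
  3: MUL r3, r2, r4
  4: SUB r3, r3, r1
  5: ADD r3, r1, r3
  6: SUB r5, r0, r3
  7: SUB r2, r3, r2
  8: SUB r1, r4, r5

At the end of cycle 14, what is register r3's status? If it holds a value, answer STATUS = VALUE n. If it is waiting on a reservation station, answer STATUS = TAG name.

  c1: issue ADD r3<-Add1  regs: r0:4,r1:1,r2:1,r3:Add1,r4:2,r5:8
  c2: issue ADD r2<-Add2  regs: r0:4,r1:1,r2:Add2,r3:Add1,r4:2,r5:8
  c3: CDB Add1=9; issue ADD r5<-Add1  regs: r0:4,r1:1,r2:Add2,r3:9,r4:2,r5:Add1
  c4: CDB Add2=10; issue MUL r3<-Mul1  regs: r0:4,r1:1,r2:10,r3:Mul1,r4:2,r5:Add1
  c5: issue SUB r3<-Add2  regs: r0:4,r1:1,r2:10,r3:Add2,r4:2,r5:Add1
  c6: CDB Add1=19; issue ADD r3<-Add1  regs: r0:4,r1:1,r2:10,r3:Add1,r4:2,r5:19
  c7: issue SUB r5<-Add3  regs: r0:4,r1:1,r2:10,r3:Add1,r4:2,r5:Add3
  c8: stall  regs: r0:4,r1:1,r2:10,r3:Add1,r4:2,r5:Add3
  c9: CDB Mul1=20; stall  regs: r0:4,r1:1,r2:10,r3:Add1,r4:2,r5:Add3
  c10: stall  regs: r0:4,r1:1,r2:10,r3:Add1,r4:2,r5:Add3
  c11: CDB Add2=19; issue SUB r2<-Add2  regs: r0:4,r1:1,r2:Add2,r3:Add1,r4:2,r5:Add3
  c12: stall  regs: r0:4,r1:1,r2:Add2,r3:Add1,r4:2,r5:Add3
  c13: CDB Add1=20; issue SUB r1<-Add1  regs: r0:4,r1:Add1,r2:Add2,r3:20,r4:2,r5:Add3
  c14: -  regs: r0:4,r1:Add1,r2:Add2,r3:20,r4:2,r5:Add3

STATUS = VALUE 20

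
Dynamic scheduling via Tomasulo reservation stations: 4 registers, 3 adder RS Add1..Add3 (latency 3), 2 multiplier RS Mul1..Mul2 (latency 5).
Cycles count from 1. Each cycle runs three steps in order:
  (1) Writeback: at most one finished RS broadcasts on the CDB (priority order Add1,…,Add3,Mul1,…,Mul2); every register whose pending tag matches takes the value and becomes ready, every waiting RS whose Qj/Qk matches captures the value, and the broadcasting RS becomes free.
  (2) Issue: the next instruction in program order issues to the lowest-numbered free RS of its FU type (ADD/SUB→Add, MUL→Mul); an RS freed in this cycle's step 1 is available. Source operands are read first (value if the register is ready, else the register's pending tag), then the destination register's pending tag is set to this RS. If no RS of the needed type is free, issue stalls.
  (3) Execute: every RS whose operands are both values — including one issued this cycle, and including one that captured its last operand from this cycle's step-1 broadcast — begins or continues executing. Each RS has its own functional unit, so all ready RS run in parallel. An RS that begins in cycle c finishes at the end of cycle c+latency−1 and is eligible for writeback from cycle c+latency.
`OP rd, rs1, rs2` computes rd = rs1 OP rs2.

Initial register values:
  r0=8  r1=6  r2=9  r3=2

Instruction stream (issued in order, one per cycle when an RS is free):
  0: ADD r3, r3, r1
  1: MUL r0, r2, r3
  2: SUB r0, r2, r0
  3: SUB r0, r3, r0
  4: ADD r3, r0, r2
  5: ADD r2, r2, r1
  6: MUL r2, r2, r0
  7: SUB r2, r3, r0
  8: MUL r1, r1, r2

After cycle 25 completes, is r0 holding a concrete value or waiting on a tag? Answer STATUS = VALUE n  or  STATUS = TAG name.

c1: issue ADD r3<-Add1 | r0:8,r1:6,r2:9,r3:Add1
c2: issue MUL r0<-Mul1 | r0:Mul1,r1:6,r2:9,r3:Add1
c3: issue SUB r0<-Add2 | r0:Add2,r1:6,r2:9,r3:Add1
c4: CDB Add1=8; issue SUB r0<-Add1 | r0:Add1,r1:6,r2:9,r3:8
c5: issue ADD r3<-Add3 | r0:Add1,r1:6,r2:9,r3:Add3
c6: stall | r0:Add1,r1:6,r2:9,r3:Add3
c7: stall | r0:Add1,r1:6,r2:9,r3:Add3
c8: stall | r0:Add1,r1:6,r2:9,r3:Add3
c9: CDB Mul1=72; stall | r0:Add1,r1:6,r2:9,r3:Add3
c10: stall | r0:Add1,r1:6,r2:9,r3:Add3
c11: stall | r0:Add1,r1:6,r2:9,r3:Add3
c12: CDB Add2=-63; issue ADD r2<-Add2 | r0:Add1,r1:6,r2:Add2,r3:Add3
c13: issue MUL r2<-Mul1 | r0:Add1,r1:6,r2:Mul1,r3:Add3
c14: stall | r0:Add1,r1:6,r2:Mul1,r3:Add3
c15: CDB Add1=71; issue SUB r2<-Add1 | r0:71,r1:6,r2:Add1,r3:Add3
c16: CDB Add2=15; issue MUL r1<-Mul2 | r0:71,r1:Mul2,r2:Add1,r3:Add3
c17: - | r0:71,r1:Mul2,r2:Add1,r3:Add3
c18: CDB Add3=80 | r0:71,r1:Mul2,r2:Add1,r3:80
c19: - | r0:71,r1:Mul2,r2:Add1,r3:80
c20: - | r0:71,r1:Mul2,r2:Add1,r3:80
c21: CDB Add1=9 | r0:71,r1:Mul2,r2:9,r3:80
c22: CDB Mul1=1065 | r0:71,r1:Mul2,r2:9,r3:80
c23: - | r0:71,r1:Mul2,r2:9,r3:80
c24: - | r0:71,r1:Mul2,r2:9,r3:80
c25: - | r0:71,r1:Mul2,r2:9,r3:80

STATUS = VALUE 71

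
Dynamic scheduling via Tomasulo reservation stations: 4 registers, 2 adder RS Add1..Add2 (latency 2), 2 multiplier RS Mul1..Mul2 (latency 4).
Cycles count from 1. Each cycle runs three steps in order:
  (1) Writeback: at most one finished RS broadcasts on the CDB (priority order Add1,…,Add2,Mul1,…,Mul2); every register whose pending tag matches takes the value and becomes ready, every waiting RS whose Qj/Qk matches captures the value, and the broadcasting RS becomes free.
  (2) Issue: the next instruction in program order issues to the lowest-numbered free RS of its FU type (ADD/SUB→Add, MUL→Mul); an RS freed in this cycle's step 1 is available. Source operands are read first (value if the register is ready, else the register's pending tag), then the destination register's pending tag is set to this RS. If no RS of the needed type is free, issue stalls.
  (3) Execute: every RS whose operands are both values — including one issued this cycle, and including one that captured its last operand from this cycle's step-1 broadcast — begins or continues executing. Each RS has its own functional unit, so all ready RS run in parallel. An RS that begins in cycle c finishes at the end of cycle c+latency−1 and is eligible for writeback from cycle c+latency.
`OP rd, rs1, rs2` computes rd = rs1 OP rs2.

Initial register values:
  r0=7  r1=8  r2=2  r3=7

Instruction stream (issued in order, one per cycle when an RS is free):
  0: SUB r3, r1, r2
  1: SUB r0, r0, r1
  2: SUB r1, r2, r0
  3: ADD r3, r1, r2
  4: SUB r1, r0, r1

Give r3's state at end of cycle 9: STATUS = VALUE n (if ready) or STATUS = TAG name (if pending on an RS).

cycle 1: issue SUB r3<-Add1 // r0:7,r1:8,r2:2,r3:Add1
cycle 2: issue SUB r0<-Add2 // r0:Add2,r1:8,r2:2,r3:Add1
cycle 3: CDB Add1=6; issue SUB r1<-Add1 // r0:Add2,r1:Add1,r2:2,r3:6
cycle 4: CDB Add2=-1; issue ADD r3<-Add2 // r0:-1,r1:Add1,r2:2,r3:Add2
cycle 5: stall // r0:-1,r1:Add1,r2:2,r3:Add2
cycle 6: CDB Add1=3; issue SUB r1<-Add1 // r0:-1,r1:Add1,r2:2,r3:Add2
cycle 7: - // r0:-1,r1:Add1,r2:2,r3:Add2
cycle 8: CDB Add1=-4 // r0:-1,r1:-4,r2:2,r3:Add2
cycle 9: CDB Add2=5 // r0:-1,r1:-4,r2:2,r3:5

STATUS = VALUE 5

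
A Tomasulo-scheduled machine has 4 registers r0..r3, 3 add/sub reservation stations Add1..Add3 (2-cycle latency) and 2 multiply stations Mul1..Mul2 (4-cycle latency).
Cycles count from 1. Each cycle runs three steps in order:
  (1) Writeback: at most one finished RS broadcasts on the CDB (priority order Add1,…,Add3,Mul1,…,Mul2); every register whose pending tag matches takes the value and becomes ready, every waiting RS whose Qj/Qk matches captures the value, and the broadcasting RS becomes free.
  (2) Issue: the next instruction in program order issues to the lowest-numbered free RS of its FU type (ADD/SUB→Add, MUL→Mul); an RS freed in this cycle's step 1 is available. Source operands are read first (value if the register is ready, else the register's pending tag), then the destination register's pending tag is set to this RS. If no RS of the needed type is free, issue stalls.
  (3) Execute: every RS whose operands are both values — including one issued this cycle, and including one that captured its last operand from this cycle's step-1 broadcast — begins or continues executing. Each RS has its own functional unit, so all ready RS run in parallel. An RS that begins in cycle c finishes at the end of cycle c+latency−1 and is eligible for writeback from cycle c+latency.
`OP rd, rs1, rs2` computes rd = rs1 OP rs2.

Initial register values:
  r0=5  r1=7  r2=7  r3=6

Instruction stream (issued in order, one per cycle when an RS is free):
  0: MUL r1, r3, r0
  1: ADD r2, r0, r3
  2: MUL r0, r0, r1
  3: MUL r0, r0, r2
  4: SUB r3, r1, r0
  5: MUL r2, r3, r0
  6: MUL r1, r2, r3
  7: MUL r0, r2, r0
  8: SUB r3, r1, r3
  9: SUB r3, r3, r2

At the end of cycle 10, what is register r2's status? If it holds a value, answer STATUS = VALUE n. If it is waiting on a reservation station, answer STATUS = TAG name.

STATUS = TAG Mul2

c1: issue MUL r1<-Mul1 | r0:5,r1:Mul1,r2:7,r3:6
c2: issue ADD r2<-Add1 | r0:5,r1:Mul1,r2:Add1,r3:6
c3: issue MUL r0<-Mul2 | r0:Mul2,r1:Mul1,r2:Add1,r3:6
c4: CDB Add1=11; stall | r0:Mul2,r1:Mul1,r2:11,r3:6
c5: CDB Mul1=30; issue MUL r0<-Mul1 | r0:Mul1,r1:30,r2:11,r3:6
c6: issue SUB r3<-Add1 | r0:Mul1,r1:30,r2:11,r3:Add1
c7: stall | r0:Mul1,r1:30,r2:11,r3:Add1
c8: stall | r0:Mul1,r1:30,r2:11,r3:Add1
c9: CDB Mul2=150; issue MUL r2<-Mul2 | r0:Mul1,r1:30,r2:Mul2,r3:Add1
c10: stall | r0:Mul1,r1:30,r2:Mul2,r3:Add1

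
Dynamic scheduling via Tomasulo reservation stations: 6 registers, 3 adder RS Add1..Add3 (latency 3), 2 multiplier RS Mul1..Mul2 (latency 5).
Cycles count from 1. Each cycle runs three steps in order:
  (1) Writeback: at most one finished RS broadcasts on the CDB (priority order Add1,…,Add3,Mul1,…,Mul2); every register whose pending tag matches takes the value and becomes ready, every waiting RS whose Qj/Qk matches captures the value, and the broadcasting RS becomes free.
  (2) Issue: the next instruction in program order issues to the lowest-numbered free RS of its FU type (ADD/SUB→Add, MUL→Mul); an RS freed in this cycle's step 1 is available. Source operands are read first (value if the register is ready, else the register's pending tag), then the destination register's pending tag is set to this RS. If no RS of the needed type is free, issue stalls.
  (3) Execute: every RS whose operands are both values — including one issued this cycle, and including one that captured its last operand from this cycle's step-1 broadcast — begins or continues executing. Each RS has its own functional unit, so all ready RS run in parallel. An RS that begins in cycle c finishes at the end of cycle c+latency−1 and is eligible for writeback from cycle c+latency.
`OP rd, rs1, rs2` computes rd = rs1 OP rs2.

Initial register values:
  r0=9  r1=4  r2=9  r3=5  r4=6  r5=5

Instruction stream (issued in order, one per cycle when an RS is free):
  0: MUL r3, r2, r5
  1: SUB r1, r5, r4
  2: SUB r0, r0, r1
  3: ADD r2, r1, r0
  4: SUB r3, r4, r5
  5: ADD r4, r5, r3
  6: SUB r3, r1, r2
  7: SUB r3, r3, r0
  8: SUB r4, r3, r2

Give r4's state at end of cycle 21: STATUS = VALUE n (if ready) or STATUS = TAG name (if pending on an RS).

  c1: issue MUL r3<-Mul1  regs: r0:9,r1:4,r2:9,r3:Mul1,r4:6,r5:5
  c2: issue SUB r1<-Add1  regs: r0:9,r1:Add1,r2:9,r3:Mul1,r4:6,r5:5
  c3: issue SUB r0<-Add2  regs: r0:Add2,r1:Add1,r2:9,r3:Mul1,r4:6,r5:5
  c4: issue ADD r2<-Add3  regs: r0:Add2,r1:Add1,r2:Add3,r3:Mul1,r4:6,r5:5
  c5: CDB Add1=-1; issue SUB r3<-Add1  regs: r0:Add2,r1:-1,r2:Add3,r3:Add1,r4:6,r5:5
  c6: CDB Mul1=45; stall  regs: r0:Add2,r1:-1,r2:Add3,r3:Add1,r4:6,r5:5
  c7: stall  regs: r0:Add2,r1:-1,r2:Add3,r3:Add1,r4:6,r5:5
  c8: CDB Add1=1; issue ADD r4<-Add1  regs: r0:Add2,r1:-1,r2:Add3,r3:1,r4:Add1,r5:5
  c9: CDB Add2=10; issue SUB r3<-Add2  regs: r0:10,r1:-1,r2:Add3,r3:Add2,r4:Add1,r5:5
  c10: stall  regs: r0:10,r1:-1,r2:Add3,r3:Add2,r4:Add1,r5:5
  c11: CDB Add1=6; issue SUB r3<-Add1  regs: r0:10,r1:-1,r2:Add3,r3:Add1,r4:6,r5:5
  c12: CDB Add3=9; issue SUB r4<-Add3  regs: r0:10,r1:-1,r2:9,r3:Add1,r4:Add3,r5:5
  c13: -  regs: r0:10,r1:-1,r2:9,r3:Add1,r4:Add3,r5:5
  c14: -  regs: r0:10,r1:-1,r2:9,r3:Add1,r4:Add3,r5:5
  c15: CDB Add2=-10  regs: r0:10,r1:-1,r2:9,r3:Add1,r4:Add3,r5:5
  c16: -  regs: r0:10,r1:-1,r2:9,r3:Add1,r4:Add3,r5:5
  c17: -  regs: r0:10,r1:-1,r2:9,r3:Add1,r4:Add3,r5:5
  c18: CDB Add1=-20  regs: r0:10,r1:-1,r2:9,r3:-20,r4:Add3,r5:5
  c19: -  regs: r0:10,r1:-1,r2:9,r3:-20,r4:Add3,r5:5
  c20: -  regs: r0:10,r1:-1,r2:9,r3:-20,r4:Add3,r5:5
  c21: CDB Add3=-29  regs: r0:10,r1:-1,r2:9,r3:-20,r4:-29,r5:5

STATUS = VALUE -29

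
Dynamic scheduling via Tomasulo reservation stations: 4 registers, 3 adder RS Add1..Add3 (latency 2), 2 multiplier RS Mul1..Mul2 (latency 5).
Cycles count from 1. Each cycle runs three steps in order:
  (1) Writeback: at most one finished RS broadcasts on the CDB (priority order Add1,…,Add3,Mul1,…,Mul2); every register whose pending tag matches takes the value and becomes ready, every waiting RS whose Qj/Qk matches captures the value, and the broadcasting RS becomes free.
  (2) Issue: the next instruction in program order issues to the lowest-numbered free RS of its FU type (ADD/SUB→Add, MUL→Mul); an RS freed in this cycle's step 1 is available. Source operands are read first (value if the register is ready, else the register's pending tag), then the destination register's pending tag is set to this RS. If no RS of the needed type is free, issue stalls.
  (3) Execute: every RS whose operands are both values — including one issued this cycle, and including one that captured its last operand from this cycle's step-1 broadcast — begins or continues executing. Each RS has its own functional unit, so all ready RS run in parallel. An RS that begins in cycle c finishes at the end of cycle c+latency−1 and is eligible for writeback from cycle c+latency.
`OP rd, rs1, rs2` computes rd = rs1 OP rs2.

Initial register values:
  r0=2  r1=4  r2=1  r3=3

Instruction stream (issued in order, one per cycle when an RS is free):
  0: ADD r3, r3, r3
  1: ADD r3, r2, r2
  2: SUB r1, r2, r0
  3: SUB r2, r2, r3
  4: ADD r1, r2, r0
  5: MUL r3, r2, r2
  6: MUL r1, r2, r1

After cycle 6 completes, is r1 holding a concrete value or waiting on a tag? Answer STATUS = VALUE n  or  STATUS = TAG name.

STATUS = TAG Add1

c1: issue ADD r3<-Add1 | r0:2,r1:4,r2:1,r3:Add1
c2: issue ADD r3<-Add2 | r0:2,r1:4,r2:1,r3:Add2
c3: CDB Add1=6; issue SUB r1<-Add1 | r0:2,r1:Add1,r2:1,r3:Add2
c4: CDB Add2=2; issue SUB r2<-Add2 | r0:2,r1:Add1,r2:Add2,r3:2
c5: CDB Add1=-1; issue ADD r1<-Add1 | r0:2,r1:Add1,r2:Add2,r3:2
c6: CDB Add2=-1; issue MUL r3<-Mul1 | r0:2,r1:Add1,r2:-1,r3:Mul1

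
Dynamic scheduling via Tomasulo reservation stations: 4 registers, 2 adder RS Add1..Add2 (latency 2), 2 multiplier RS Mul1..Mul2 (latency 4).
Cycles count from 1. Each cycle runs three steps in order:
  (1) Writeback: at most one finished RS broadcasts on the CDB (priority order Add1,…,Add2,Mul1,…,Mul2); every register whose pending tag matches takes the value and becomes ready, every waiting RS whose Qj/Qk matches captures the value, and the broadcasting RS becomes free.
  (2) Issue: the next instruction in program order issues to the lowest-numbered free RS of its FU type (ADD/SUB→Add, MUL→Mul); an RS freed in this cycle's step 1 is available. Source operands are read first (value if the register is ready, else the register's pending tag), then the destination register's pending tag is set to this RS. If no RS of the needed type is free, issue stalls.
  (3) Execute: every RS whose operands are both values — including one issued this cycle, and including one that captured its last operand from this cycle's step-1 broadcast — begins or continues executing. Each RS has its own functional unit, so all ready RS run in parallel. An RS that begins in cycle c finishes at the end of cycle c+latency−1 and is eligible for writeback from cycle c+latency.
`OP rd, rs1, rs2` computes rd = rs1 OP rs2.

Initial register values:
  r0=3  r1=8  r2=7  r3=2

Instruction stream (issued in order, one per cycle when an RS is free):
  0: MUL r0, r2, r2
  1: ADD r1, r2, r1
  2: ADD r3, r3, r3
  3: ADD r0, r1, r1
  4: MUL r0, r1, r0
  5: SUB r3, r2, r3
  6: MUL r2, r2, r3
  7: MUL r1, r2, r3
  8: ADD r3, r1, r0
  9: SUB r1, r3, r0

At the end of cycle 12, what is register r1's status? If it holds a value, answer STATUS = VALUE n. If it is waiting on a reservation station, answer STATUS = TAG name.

STATUS = TAG Add2

  c1: issue MUL r0<-Mul1  regs: r0:Mul1,r1:8,r2:7,r3:2
  c2: issue ADD r1<-Add1  regs: r0:Mul1,r1:Add1,r2:7,r3:2
  c3: issue ADD r3<-Add2  regs: r0:Mul1,r1:Add1,r2:7,r3:Add2
  c4: CDB Add1=15; issue ADD r0<-Add1  regs: r0:Add1,r1:15,r2:7,r3:Add2
  c5: CDB Add2=4; issue MUL r0<-Mul2  regs: r0:Mul2,r1:15,r2:7,r3:4
  c6: CDB Add1=30; issue SUB r3<-Add1  regs: r0:Mul2,r1:15,r2:7,r3:Add1
  c7: CDB Mul1=49; issue MUL r2<-Mul1  regs: r0:Mul2,r1:15,r2:Mul1,r3:Add1
  c8: CDB Add1=3; stall  regs: r0:Mul2,r1:15,r2:Mul1,r3:3
  c9: stall  regs: r0:Mul2,r1:15,r2:Mul1,r3:3
  c10: CDB Mul2=450; issue MUL r1<-Mul2  regs: r0:450,r1:Mul2,r2:Mul1,r3:3
  c11: issue ADD r3<-Add1  regs: r0:450,r1:Mul2,r2:Mul1,r3:Add1
  c12: CDB Mul1=21; issue SUB r1<-Add2  regs: r0:450,r1:Add2,r2:21,r3:Add1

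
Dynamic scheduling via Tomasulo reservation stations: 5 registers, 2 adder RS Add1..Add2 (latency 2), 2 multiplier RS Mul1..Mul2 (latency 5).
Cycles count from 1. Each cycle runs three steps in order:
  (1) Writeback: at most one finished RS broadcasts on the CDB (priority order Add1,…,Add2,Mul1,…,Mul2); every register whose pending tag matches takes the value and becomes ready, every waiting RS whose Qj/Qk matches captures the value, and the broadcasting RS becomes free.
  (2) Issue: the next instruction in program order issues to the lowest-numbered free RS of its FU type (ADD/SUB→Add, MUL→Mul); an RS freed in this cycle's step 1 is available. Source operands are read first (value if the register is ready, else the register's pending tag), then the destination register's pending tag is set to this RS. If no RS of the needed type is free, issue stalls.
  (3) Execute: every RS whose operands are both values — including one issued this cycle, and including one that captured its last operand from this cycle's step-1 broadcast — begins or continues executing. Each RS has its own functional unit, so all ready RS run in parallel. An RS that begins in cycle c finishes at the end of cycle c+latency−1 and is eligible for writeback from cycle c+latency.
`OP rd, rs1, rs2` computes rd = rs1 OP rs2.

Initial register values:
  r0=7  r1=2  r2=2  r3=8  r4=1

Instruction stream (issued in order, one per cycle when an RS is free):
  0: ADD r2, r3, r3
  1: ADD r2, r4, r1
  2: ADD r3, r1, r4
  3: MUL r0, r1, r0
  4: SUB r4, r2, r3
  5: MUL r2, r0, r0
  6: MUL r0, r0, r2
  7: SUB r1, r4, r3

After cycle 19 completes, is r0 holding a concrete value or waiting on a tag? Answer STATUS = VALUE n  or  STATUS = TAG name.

  c1: issue ADD r2<-Add1  regs: r0:7,r1:2,r2:Add1,r3:8,r4:1
  c2: issue ADD r2<-Add2  regs: r0:7,r1:2,r2:Add2,r3:8,r4:1
  c3: CDB Add1=16; issue ADD r3<-Add1  regs: r0:7,r1:2,r2:Add2,r3:Add1,r4:1
  c4: CDB Add2=3; issue MUL r0<-Mul1  regs: r0:Mul1,r1:2,r2:3,r3:Add1,r4:1
  c5: CDB Add1=3; issue SUB r4<-Add1  regs: r0:Mul1,r1:2,r2:3,r3:3,r4:Add1
  c6: issue MUL r2<-Mul2  regs: r0:Mul1,r1:2,r2:Mul2,r3:3,r4:Add1
  c7: CDB Add1=0; stall  regs: r0:Mul1,r1:2,r2:Mul2,r3:3,r4:0
  c8: stall  regs: r0:Mul1,r1:2,r2:Mul2,r3:3,r4:0
  c9: CDB Mul1=14; issue MUL r0<-Mul1  regs: r0:Mul1,r1:2,r2:Mul2,r3:3,r4:0
  c10: issue SUB r1<-Add1  regs: r0:Mul1,r1:Add1,r2:Mul2,r3:3,r4:0
  c11: -  regs: r0:Mul1,r1:Add1,r2:Mul2,r3:3,r4:0
  c12: CDB Add1=-3  regs: r0:Mul1,r1:-3,r2:Mul2,r3:3,r4:0
  c13: -  regs: r0:Mul1,r1:-3,r2:Mul2,r3:3,r4:0
  c14: CDB Mul2=196  regs: r0:Mul1,r1:-3,r2:196,r3:3,r4:0
  c15: -  regs: r0:Mul1,r1:-3,r2:196,r3:3,r4:0
  c16: -  regs: r0:Mul1,r1:-3,r2:196,r3:3,r4:0
  c17: -  regs: r0:Mul1,r1:-3,r2:196,r3:3,r4:0
  c18: -  regs: r0:Mul1,r1:-3,r2:196,r3:3,r4:0
  c19: CDB Mul1=2744  regs: r0:2744,r1:-3,r2:196,r3:3,r4:0

STATUS = VALUE 2744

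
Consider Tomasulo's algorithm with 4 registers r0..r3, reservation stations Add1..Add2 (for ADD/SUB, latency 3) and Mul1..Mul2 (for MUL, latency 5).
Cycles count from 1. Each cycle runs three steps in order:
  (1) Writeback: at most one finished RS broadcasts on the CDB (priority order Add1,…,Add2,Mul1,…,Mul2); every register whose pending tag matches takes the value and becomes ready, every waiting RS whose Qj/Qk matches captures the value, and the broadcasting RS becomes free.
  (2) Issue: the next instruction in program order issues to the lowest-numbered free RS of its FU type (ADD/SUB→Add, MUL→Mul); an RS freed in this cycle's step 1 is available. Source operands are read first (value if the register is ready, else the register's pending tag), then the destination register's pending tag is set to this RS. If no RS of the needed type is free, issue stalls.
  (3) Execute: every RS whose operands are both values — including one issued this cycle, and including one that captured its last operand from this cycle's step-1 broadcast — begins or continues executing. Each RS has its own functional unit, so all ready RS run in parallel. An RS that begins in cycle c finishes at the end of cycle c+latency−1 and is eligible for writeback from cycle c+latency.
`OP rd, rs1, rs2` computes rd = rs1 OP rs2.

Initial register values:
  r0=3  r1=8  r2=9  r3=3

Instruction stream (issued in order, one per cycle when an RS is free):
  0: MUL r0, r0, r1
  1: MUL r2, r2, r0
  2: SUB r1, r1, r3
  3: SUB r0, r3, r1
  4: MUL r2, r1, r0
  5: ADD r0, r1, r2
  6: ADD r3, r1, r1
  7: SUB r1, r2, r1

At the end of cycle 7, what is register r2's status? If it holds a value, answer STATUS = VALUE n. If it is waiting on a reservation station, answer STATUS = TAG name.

c1: issue MUL r0<-Mul1 | r0:Mul1,r1:8,r2:9,r3:3
c2: issue MUL r2<-Mul2 | r0:Mul1,r1:8,r2:Mul2,r3:3
c3: issue SUB r1<-Add1 | r0:Mul1,r1:Add1,r2:Mul2,r3:3
c4: issue SUB r0<-Add2 | r0:Add2,r1:Add1,r2:Mul2,r3:3
c5: stall | r0:Add2,r1:Add1,r2:Mul2,r3:3
c6: CDB Add1=5; stall | r0:Add2,r1:5,r2:Mul2,r3:3
c7: CDB Mul1=24; issue MUL r2<-Mul1 | r0:Add2,r1:5,r2:Mul1,r3:3

STATUS = TAG Mul1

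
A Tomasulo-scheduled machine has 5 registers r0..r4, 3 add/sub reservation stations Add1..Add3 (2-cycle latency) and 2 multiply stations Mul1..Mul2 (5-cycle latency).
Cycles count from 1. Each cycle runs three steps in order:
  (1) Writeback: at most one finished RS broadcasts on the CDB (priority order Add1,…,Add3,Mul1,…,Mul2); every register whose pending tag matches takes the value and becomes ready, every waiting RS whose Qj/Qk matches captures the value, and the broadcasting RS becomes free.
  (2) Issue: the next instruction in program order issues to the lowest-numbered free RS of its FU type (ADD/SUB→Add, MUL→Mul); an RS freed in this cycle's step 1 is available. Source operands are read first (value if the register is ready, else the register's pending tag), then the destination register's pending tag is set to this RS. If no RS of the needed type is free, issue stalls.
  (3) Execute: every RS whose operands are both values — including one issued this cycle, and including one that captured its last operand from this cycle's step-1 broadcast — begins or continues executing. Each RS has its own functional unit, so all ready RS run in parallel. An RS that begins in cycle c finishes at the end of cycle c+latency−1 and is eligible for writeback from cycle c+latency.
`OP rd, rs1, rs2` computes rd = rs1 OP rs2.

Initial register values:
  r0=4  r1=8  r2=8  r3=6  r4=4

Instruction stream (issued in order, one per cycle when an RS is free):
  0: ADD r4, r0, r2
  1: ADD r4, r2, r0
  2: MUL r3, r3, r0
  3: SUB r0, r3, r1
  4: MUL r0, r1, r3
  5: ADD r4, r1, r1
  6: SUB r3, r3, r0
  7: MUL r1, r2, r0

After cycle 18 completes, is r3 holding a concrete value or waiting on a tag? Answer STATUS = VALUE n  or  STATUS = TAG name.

STATUS = VALUE -168

  c1: issue ADD r4<-Add1  regs: r0:4,r1:8,r2:8,r3:6,r4:Add1
  c2: issue ADD r4<-Add2  regs: r0:4,r1:8,r2:8,r3:6,r4:Add2
  c3: CDB Add1=12; issue MUL r3<-Mul1  regs: r0:4,r1:8,r2:8,r3:Mul1,r4:Add2
  c4: CDB Add2=12; issue SUB r0<-Add1  regs: r0:Add1,r1:8,r2:8,r3:Mul1,r4:12
  c5: issue MUL r0<-Mul2  regs: r0:Mul2,r1:8,r2:8,r3:Mul1,r4:12
  c6: issue ADD r4<-Add2  regs: r0:Mul2,r1:8,r2:8,r3:Mul1,r4:Add2
  c7: issue SUB r3<-Add3  regs: r0:Mul2,r1:8,r2:8,r3:Add3,r4:Add2
  c8: CDB Add2=16; stall  regs: r0:Mul2,r1:8,r2:8,r3:Add3,r4:16
  c9: CDB Mul1=24; issue MUL r1<-Mul1  regs: r0:Mul2,r1:Mul1,r2:8,r3:Add3,r4:16
  c10: -  regs: r0:Mul2,r1:Mul1,r2:8,r3:Add3,r4:16
  c11: CDB Add1=16  regs: r0:Mul2,r1:Mul1,r2:8,r3:Add3,r4:16
  c12: -  regs: r0:Mul2,r1:Mul1,r2:8,r3:Add3,r4:16
  c13: -  regs: r0:Mul2,r1:Mul1,r2:8,r3:Add3,r4:16
  c14: CDB Mul2=192  regs: r0:192,r1:Mul1,r2:8,r3:Add3,r4:16
  c15: -  regs: r0:192,r1:Mul1,r2:8,r3:Add3,r4:16
  c16: CDB Add3=-168  regs: r0:192,r1:Mul1,r2:8,r3:-168,r4:16
  c17: -  regs: r0:192,r1:Mul1,r2:8,r3:-168,r4:16
  c18: -  regs: r0:192,r1:Mul1,r2:8,r3:-168,r4:16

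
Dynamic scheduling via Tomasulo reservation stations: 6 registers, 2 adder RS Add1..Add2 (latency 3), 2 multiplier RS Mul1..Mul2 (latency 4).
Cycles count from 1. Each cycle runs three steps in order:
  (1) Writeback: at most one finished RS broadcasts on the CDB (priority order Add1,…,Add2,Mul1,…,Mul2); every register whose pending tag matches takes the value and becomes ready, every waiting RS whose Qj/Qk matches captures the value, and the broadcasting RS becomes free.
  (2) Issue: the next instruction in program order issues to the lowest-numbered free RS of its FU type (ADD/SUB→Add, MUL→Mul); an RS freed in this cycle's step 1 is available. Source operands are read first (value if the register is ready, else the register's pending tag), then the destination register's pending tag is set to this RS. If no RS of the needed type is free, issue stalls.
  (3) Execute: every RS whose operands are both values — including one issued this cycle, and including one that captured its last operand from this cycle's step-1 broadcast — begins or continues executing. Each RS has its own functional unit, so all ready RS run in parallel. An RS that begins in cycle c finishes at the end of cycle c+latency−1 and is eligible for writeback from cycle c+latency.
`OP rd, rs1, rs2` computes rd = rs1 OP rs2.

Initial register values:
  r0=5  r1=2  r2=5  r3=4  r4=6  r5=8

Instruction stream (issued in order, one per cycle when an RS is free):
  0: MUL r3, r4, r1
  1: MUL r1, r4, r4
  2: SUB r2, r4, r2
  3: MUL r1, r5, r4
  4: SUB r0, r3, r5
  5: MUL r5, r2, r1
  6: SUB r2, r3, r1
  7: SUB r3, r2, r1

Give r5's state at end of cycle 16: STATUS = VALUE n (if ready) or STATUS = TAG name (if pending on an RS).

cycle 1: issue MUL r3<-Mul1 // r0:5,r1:2,r2:5,r3:Mul1,r4:6,r5:8
cycle 2: issue MUL r1<-Mul2 // r0:5,r1:Mul2,r2:5,r3:Mul1,r4:6,r5:8
cycle 3: issue SUB r2<-Add1 // r0:5,r1:Mul2,r2:Add1,r3:Mul1,r4:6,r5:8
cycle 4: stall // r0:5,r1:Mul2,r2:Add1,r3:Mul1,r4:6,r5:8
cycle 5: CDB Mul1=12; issue MUL r1<-Mul1 // r0:5,r1:Mul1,r2:Add1,r3:12,r4:6,r5:8
cycle 6: CDB Add1=1; issue SUB r0<-Add1 // r0:Add1,r1:Mul1,r2:1,r3:12,r4:6,r5:8
cycle 7: CDB Mul2=36; issue MUL r5<-Mul2 // r0:Add1,r1:Mul1,r2:1,r3:12,r4:6,r5:Mul2
cycle 8: issue SUB r2<-Add2 // r0:Add1,r1:Mul1,r2:Add2,r3:12,r4:6,r5:Mul2
cycle 9: CDB Add1=4; issue SUB r3<-Add1 // r0:4,r1:Mul1,r2:Add2,r3:Add1,r4:6,r5:Mul2
cycle 10: CDB Mul1=48 // r0:4,r1:48,r2:Add2,r3:Add1,r4:6,r5:Mul2
cycle 11: - // r0:4,r1:48,r2:Add2,r3:Add1,r4:6,r5:Mul2
cycle 12: - // r0:4,r1:48,r2:Add2,r3:Add1,r4:6,r5:Mul2
cycle 13: CDB Add2=-36 // r0:4,r1:48,r2:-36,r3:Add1,r4:6,r5:Mul2
cycle 14: CDB Mul2=48 // r0:4,r1:48,r2:-36,r3:Add1,r4:6,r5:48
cycle 15: - // r0:4,r1:48,r2:-36,r3:Add1,r4:6,r5:48
cycle 16: CDB Add1=-84 // r0:4,r1:48,r2:-36,r3:-84,r4:6,r5:48

STATUS = VALUE 48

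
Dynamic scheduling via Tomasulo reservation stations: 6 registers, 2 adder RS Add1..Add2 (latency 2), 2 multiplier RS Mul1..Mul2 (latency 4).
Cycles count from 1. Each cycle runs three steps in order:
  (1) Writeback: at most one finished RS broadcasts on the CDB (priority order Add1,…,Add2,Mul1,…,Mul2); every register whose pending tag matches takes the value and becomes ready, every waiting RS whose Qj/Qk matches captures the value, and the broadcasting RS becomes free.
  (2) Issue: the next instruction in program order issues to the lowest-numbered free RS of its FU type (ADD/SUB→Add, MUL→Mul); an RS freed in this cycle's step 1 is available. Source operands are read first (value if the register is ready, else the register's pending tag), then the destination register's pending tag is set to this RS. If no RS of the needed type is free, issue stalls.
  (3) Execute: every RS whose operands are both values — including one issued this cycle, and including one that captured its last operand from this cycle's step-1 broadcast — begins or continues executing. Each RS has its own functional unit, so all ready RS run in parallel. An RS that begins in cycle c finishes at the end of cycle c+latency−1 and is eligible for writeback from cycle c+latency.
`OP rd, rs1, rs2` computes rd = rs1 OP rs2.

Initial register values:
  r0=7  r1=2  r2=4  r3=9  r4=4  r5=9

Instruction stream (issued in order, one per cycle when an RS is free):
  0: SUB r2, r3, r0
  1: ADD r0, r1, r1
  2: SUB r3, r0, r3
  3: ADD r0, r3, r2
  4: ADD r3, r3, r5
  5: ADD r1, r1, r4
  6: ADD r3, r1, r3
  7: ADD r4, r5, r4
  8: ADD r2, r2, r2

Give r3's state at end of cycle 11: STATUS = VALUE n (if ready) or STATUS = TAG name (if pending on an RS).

STATUS = TAG Add2

cycle 1: issue SUB r2<-Add1 // r0:7,r1:2,r2:Add1,r3:9,r4:4,r5:9
cycle 2: issue ADD r0<-Add2 // r0:Add2,r1:2,r2:Add1,r3:9,r4:4,r5:9
cycle 3: CDB Add1=2; issue SUB r3<-Add1 // r0:Add2,r1:2,r2:2,r3:Add1,r4:4,r5:9
cycle 4: CDB Add2=4; issue ADD r0<-Add2 // r0:Add2,r1:2,r2:2,r3:Add1,r4:4,r5:9
cycle 5: stall // r0:Add2,r1:2,r2:2,r3:Add1,r4:4,r5:9
cycle 6: CDB Add1=-5; issue ADD r3<-Add1 // r0:Add2,r1:2,r2:2,r3:Add1,r4:4,r5:9
cycle 7: stall // r0:Add2,r1:2,r2:2,r3:Add1,r4:4,r5:9
cycle 8: CDB Add1=4; issue ADD r1<-Add1 // r0:Add2,r1:Add1,r2:2,r3:4,r4:4,r5:9
cycle 9: CDB Add2=-3; issue ADD r3<-Add2 // r0:-3,r1:Add1,r2:2,r3:Add2,r4:4,r5:9
cycle 10: CDB Add1=6; issue ADD r4<-Add1 // r0:-3,r1:6,r2:2,r3:Add2,r4:Add1,r5:9
cycle 11: stall // r0:-3,r1:6,r2:2,r3:Add2,r4:Add1,r5:9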